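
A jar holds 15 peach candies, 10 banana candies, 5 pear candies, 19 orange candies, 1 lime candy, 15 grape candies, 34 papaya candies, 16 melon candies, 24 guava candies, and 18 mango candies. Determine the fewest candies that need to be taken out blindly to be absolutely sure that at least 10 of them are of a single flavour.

79

An adversary could hand out at most 9 candies per flavour (pear, lime run out sooner): 9 + 9 + 5 + 9 + 1 + 9 + 9 + 9 + 9 + 9 = 78 candies and still no flavour has 10.
One more candy lands in a flavour already at 9, so 79 draws are enough and 78 are not.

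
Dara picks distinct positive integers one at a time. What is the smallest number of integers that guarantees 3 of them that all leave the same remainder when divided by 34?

69

By pigeonhole, the 34 residue classes mod 34 are the pigeonholes.
With 68 integers one could put 2 in each residue class and have no class reach 3.
The 69th integer pushes some class to 3, so 34·2 + 1 = 69.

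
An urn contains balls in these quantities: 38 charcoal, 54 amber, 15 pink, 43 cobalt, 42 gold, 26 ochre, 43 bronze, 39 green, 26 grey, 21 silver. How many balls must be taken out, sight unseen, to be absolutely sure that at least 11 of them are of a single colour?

101

An adversary could hand out at most 10 balls per colour: 10 + 10 + 10 + 10 + 10 + 10 + 10 + 10 + 10 + 10 = 100 balls and still no colour has 11.
By the pigeonhole principle, one more ball lands in a colour already at 10, so 101 draws are enough and 100 are not.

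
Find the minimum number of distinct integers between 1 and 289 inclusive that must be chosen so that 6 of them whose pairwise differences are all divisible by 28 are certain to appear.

Integers whose pairwise differences are multiples of 28 are exactly those sharing a remainder mod 28. The 28 residue classes mod 28 are the pigeonholes.
With 140 integers one could put 5 in each residue class and have no class reach 6.
The 141st integer pushes some class to 6, so 28·5 + 1 = 141.

141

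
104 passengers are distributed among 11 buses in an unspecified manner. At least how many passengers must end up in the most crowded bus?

Pigeonhole: the 11 buses are the holes and the 104 passengers are the pigeons.
If every bus held at most 9 passengers, the total would be at most 11 × 9 = 99, which is less than 104.
So some bus holds at least ⌈104/11⌉ = 10 passengers.

10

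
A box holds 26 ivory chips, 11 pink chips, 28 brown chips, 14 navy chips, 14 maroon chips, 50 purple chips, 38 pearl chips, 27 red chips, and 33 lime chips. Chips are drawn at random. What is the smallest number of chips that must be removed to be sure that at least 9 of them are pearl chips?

212

In the worst case for collecting pearl chips, every non-pearl chip comes out first.
There are 26 + 11 + 28 + 14 + 14 + 50 + 27 + 33 = 203 non-pearl chips altogether.
After those, each further chip must be pearl, so 203 + 9 = 212 draws guarantee 9 pearl chips.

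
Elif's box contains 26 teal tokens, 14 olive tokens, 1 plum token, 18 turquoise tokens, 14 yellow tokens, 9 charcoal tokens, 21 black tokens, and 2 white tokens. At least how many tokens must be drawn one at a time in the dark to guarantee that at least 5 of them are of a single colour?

28

An adversary could hand out at most 4 tokens per colour (plum, white run out sooner): 4 + 4 + 1 + 4 + 4 + 4 + 4 + 2 = 27 tokens and still no colour has 5.
Pigeonhole: one more token lands in a colour already at 4, so 28 draws are enough and 27 are not.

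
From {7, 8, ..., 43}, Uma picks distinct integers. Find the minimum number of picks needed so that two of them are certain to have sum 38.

26

A set avoiding the sum 38 can contain at most one of each pair {x, 38−x}, plus the 13 elements whose complement lies outside the range or equal to its own complement.
The integers 19, …, 43 (25 of them) are such a set: any two sum to at least 19+20 = 39 > 38.
Any 26th integer completes one of the 12 pairs, so 26 choices force a sum of 38.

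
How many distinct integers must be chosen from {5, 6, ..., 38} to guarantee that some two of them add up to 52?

23

A set avoiding the sum 52 can contain at most one of each pair {x, 52−x}, plus the 10 elements whose complement lies outside the range or equal to its own complement.
The integers 5, …, 26 (22 of them) are such a set: any two sum to at least 5+6 = 11 and at most 25+26 = 51 < 52.
Any 23rd integer completes one of the 12 pairs, so 23 choices force a sum of 52.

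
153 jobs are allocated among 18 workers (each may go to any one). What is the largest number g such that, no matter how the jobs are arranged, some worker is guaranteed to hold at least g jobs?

9

The 18 workers are the holes and the 153 jobs are the pigeons.
If every worker held at most 8 jobs, the total would be at most 18 × 8 = 144, which is less than 153.
So some worker holds at least ⌈153/18⌉ = 9 jobs.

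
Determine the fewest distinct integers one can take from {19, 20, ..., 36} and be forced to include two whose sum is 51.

12

A set avoiding the sum 51 can contain at most one of each pair {x, 51−x}, plus the 4 elements whose complement lies outside the range.
The integers 26, …, 36 (11 of them) are such a set: any two sum to at least 26+27 = 53 > 51.
Any 12th integer completes one of the 7 pairs, so 12 choices force a sum of 51.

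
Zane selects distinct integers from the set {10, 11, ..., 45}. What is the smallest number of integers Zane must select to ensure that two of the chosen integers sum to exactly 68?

Two chosen integers sum to 68 exactly when both halves of some pair {x, 68−x} with 23 ≤ x ≤ 68−x ≤ 45 are chosen — 11 such pairs.
The remaining 14 elements (those with no distinct partner in range) can never complete a 68-sum, so the worst case takes all of them and one from each pair: 14 + 11 = 25.
The 26th integer has to be the second member of some pair, so 25 + 1 = 26.

26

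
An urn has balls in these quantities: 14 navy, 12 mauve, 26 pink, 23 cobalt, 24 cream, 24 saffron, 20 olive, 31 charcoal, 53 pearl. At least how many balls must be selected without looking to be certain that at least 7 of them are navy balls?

In the worst case for collecting navy balls, every non-navy ball comes out first.
There are 12 + 26 + 23 + 24 + 24 + 20 + 31 + 53 = 213 non-navy balls altogether.
After those, each further ball must be navy, so 213 + 7 = 220 draws guarantee 7 navy balls.

220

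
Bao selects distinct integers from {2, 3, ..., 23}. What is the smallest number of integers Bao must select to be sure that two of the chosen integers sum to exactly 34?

Two chosen integers sum to 34 exactly when both halves of some pair {x, 34−x} with 11 ≤ x ≤ 34−x ≤ 23 are chosen — 6 such pairs.
The remaining 10 elements (those with no distinct partner in range) can never complete a 34-sum, so the worst case takes all of them and one from each pair: 10 + 6 = 16.
Pigeonhole: the 17th integer has to be the second member of some pair, so 16 + 1 = 17.

17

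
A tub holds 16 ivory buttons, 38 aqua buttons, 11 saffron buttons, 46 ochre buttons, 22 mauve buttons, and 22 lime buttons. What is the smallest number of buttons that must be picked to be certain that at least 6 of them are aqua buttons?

In the worst case for collecting aqua buttons, every non-aqua button comes out first.
There are 16 + 11 + 46 + 22 + 22 = 117 non-aqua buttons altogether.
After those, each further button must be aqua, so 117 + 6 = 123 draws guarantee 6 aqua buttons.

123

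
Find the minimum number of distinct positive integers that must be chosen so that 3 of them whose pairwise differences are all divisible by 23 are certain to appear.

47

Integers whose pairwise differences are multiples of 23 are exactly those sharing a remainder mod 23. By the pigeonhole principle, the 23 residue classes mod 23 are the pigeonholes.
With 46 integers one could put 2 in each residue class and have no class reach 3.
The 47th integer pushes some class to 3, so 23·2 + 1 = 47.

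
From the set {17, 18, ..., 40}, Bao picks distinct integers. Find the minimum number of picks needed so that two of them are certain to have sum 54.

Two chosen integers sum to 54 exactly when both halves of some pair {x, 54−x} with 17 ≤ x ≤ 54−x ≤ 37 are chosen — 10 such pairs.
The remaining 4 elements (those with no distinct partner in range) can never complete a 54-sum, so the worst case takes all of them and one from each pair: 4 + 10 = 14.
The 15th integer has to be the second member of some pair, so 14 + 1 = 15.

15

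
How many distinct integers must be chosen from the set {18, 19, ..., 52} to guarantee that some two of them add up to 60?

Two chosen integers sum to 60 exactly when both halves of some pair {x, 60−x} with 18 ≤ x ≤ 60−x ≤ 42 are chosen — 12 such pairs.
The remaining 11 elements (those with no distinct partner in range) can never complete a 60-sum, so the worst case takes all of them and one from each pair: 11 + 12 = 23.
The 24th integer has to be the second member of some pair, so 23 + 1 = 24.

24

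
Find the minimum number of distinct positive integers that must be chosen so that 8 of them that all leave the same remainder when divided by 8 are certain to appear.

The 8 residue classes mod 8 are the pigeonholes.
With 56 integers one could put 7 in each residue class and have no class reach 8.
The 57th integer pushes some class to 8, so 8·7 + 1 = 57.

57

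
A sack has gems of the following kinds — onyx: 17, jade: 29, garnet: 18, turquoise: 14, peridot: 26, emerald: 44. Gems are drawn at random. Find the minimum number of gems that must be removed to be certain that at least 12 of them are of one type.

67

The 6 types are the holes; the gems drawn are the pigeons.
To avoid 12 of any one type, the worst case takes at most 11 of each type.
That gives 11 + 11 + 11 + 11 + 11 + 11 = 66 gems with no type reaching 12.
The next gem forces some type to 12, so 66 + 1 = 67.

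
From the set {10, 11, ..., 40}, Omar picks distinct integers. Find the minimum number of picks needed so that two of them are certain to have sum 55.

19

A set avoiding the sum 55 can contain at most one of each pair {x, 55−x}, plus the 5 elements whose complement lies outside the range.
The integers 10, …, 27 (18 of them) are such a set: any two sum to at least 10+11 = 21 and at most 26+27 = 53 < 55.
Pigeonhole: any 19th integer completes one of the 13 pairs, so 19 choices force a sum of 55.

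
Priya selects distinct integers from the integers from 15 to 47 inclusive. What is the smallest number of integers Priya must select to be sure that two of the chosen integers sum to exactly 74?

24

Two chosen integers sum to 74 exactly when both halves of some pair {x, 74−x} with 27 ≤ x ≤ 74−x ≤ 47 are chosen — 10 such pairs.
The remaining 13 elements (those with no distinct partner in range) can never complete a 74-sum, so the worst case takes all of them and one from each pair: 13 + 10 = 23.
Pigeonhole: the 24th integer has to be the second member of some pair, so 23 + 1 = 24.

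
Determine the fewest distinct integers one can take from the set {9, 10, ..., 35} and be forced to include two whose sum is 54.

Two chosen integers sum to 54 exactly when both halves of some pair {x, 54−x} with 19 ≤ x ≤ 54−x ≤ 35 are chosen — 8 such pairs.
The remaining 11 elements (those with no distinct partner in range) can never complete a 54-sum, so the worst case takes all of them and one from each pair: 11 + 8 = 19.
The 20th integer has to be the second member of some pair, so 19 + 1 = 20.

20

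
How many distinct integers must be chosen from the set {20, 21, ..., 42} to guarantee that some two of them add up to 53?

Two chosen integers sum to 53 exactly when both halves of some pair {x, 53−x} with 20 ≤ x ≤ 53−x ≤ 33 are chosen — 7 such pairs.
The remaining 9 elements (those with no distinct partner in range) can never complete a 53-sum, so the worst case takes all of them and one from each pair: 9 + 7 = 16.
Pigeonhole: the 17th integer has to be the second member of some pair, so 16 + 1 = 17.

17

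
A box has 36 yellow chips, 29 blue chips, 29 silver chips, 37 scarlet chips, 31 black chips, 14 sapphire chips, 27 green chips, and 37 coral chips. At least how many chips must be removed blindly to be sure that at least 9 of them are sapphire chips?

235

In the worst case for collecting sapphire chips, every non-sapphire chip comes out first.
There are 36 + 29 + 29 + 37 + 31 + 27 + 37 = 226 non-sapphire chips altogether.
After those, each further chip must be sapphire, so 226 + 9 = 235 draws guarantee 9 sapphire chips.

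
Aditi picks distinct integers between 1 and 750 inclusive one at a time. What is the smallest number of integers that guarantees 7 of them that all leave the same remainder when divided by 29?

175

Pigeonhole: the 29 residue classes mod 29 are the pigeonholes.
With 174 integers one could put 6 in each residue class and have no class reach 7.
The 175th integer pushes some class to 7, so 29·6 + 1 = 175.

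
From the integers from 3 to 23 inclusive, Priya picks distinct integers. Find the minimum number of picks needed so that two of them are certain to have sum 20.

Two chosen integers sum to 20 exactly when both halves of some pair {x, 20−x} with 3 ≤ x ≤ 20−x ≤ 17 are chosen — 7 such pairs.
The remaining 7 elements (those with no distinct partner in range) can never complete a 20-sum, so the worst case takes all of them and one from each pair: 7 + 7 = 14.
By pigeonhole, the 15th integer has to be the second member of some pair, so 14 + 1 = 15.

15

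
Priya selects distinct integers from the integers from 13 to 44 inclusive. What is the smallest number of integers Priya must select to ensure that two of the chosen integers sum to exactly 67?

22

Group the elements by complementary pair {x, 67−x}: {23,44}, {24,43}, {25,42}, …, giving 11 two-element pairs and 10 integers whose partner 67−x falls outside [13,44].
Treating each of those 21 groups as a pigeonhole, one can pick one integer per group — 21 integers — with no two summing to 67.
The 22nd integer lands in an occupied pair, forcing a sum of 67.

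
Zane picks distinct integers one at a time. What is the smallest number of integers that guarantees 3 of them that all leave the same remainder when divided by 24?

49

By the pigeonhole principle, the 24 residue classes mod 24 are the pigeonholes.
With 48 integers one could put 2 in each residue class and have no class reach 3.
The 49th integer pushes some class to 3, so 24·2 + 1 = 49.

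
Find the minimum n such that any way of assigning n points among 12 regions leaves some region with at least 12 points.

133

With 132 points one could put exactly 11 in each of the 12 regions, and no region would reach 12.
One more point must land in a region that already has 11, giving it 12.
So 12 × 11 + 1 = 133 points are required.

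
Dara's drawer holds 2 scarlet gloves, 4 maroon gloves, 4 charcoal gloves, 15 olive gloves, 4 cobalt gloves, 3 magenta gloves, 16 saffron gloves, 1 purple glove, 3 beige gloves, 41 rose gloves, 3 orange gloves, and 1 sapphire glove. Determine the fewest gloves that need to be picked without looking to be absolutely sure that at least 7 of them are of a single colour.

44

By the pigeonhole principle, put each drawn glove into a box by colour. The largest draw with every box below 7 takes min(count, 6) from each colour; colours with fewer than 6 contribute all they have.
Σ min(cᵢ, 6) = 2 + 4 + 4 + 6 + 4 + 3 + 6 + 1 + 3 + 6 + 3 + 1 = 43.
Draw number 43 + 1 = 44 must push one box to 7.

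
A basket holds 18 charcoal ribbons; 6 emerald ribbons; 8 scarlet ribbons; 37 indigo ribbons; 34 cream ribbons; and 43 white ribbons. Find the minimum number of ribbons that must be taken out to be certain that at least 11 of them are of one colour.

By the pigeonhole principle, the 6 colours are the holes; the ribbons drawn are the pigeons.
To avoid 11 of any one colour, the worst case takes at most 10 of each colour, or every ribbon of a colour that has fewer than 10.
That gives 10 + 6 + 8 + 10 + 10 + 10 = 54 ribbons with no colour reaching 11.
The next ribbon forces some colour to 11, so 54 + 1 = 55.

55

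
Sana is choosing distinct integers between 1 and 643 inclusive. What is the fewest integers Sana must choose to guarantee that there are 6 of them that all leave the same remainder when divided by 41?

206

The 41 residue classes mod 41 are the pigeonholes.
With 205 integers one could put 5 in each residue class and have no class reach 6.
The 206th integer pushes some class to 6, so 41·5 + 1 = 206.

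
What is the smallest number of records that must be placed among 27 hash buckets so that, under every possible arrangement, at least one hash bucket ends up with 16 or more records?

406

With 405 records one could put exactly 15 in each of the 27 hash buckets, and no hash bucket would reach 16.
One more record must land in a hash bucket that already has 15, giving it 16.
So 27 × 15 + 1 = 406 records are required.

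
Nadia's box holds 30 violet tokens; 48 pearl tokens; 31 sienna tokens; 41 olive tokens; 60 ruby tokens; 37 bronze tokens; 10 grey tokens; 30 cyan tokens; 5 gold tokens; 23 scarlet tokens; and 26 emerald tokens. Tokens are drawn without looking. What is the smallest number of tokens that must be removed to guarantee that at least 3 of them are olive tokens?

303

In the worst case for collecting olive tokens, every non-olive token comes out first.
There are 30 + 48 + 31 + 60 + 37 + 10 + 30 + 5 + 23 + 26 = 300 non-olive tokens altogether.
After those, each further token must be olive, so 300 + 3 = 303 draws guarantee 3 olive tokens.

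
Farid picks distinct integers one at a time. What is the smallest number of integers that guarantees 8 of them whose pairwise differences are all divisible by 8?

57

Integers whose pairwise differences are multiples of 8 are exactly those sharing a remainder mod 8. The 8 residue classes mod 8 are the pigeonholes.
With 56 integers one could put 7 in each residue class and have no class reach 8.
The 57th integer pushes some class to 8, so 8·7 + 1 = 57.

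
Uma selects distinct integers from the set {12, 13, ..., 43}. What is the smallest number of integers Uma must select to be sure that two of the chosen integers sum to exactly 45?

A set avoiding the sum 45 can contain at most one of each pair {x, 45−x}, plus the 10 elements whose complement lies outside the range.
The integers 23, …, 43 (21 of them) are such a set: any two sum to at least 23+24 = 47 > 45.
Any 22nd integer completes one of the 11 pairs, so 22 choices force a sum of 45.

22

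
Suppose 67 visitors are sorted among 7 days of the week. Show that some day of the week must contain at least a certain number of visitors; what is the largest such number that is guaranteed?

10

By the pigeonhole principle, the 7 days of the week are the holes and the 67 visitors are the pigeons.
If every day of the week held at most 9 visitors, the total would be at most 7 × 9 = 63, which is less than 67.
So some day of the week holds at least ⌈67/7⌉ = 10 visitors.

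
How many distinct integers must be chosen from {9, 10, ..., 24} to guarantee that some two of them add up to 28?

A set avoiding the sum 28 can contain at most one of each pair {x, 28−x}, plus the 6 elements whose complement lies outside the range or equal to its own complement.
The integers 14, …, 24 (11 of them) are such a set: any two sum to at least 14+15 = 29 > 28.
Any 12th integer completes one of the 5 pairs, so 12 choices force a sum of 28.

12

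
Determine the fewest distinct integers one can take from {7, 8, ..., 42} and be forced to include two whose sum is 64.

27

Two chosen integers sum to 64 exactly when both halves of some pair {x, 64−x} with 22 ≤ x ≤ 64−x ≤ 42 are chosen — 10 such pairs.
The remaining 16 elements (those with no distinct partner in range) can never complete a 64-sum, so the worst case takes all of them and one from each pair: 16 + 10 = 26.
The 27th integer has to be the second member of some pair, so 26 + 1 = 27.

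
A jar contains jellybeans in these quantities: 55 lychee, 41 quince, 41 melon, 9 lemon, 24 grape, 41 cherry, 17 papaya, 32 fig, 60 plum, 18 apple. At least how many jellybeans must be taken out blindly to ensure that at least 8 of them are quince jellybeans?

305

In the worst case for collecting quince jellybeans, every non-quince jellybean comes out first.
There are 55 + 41 + 9 + 24 + 41 + 17 + 32 + 60 + 18 = 297 non-quince jellybeans altogether.
After those, each further jellybean must be quince, so 297 + 8 = 305 draws guarantee 8 quince jellybeans.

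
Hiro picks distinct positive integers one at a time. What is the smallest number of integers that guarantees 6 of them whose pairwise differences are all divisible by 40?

201

Integers whose pairwise differences are multiples of 40 are exactly those sharing a remainder mod 40. The 40 residue classes mod 40 are the pigeonholes.
With 200 integers one could put 5 in each residue class and have no class reach 6.
The 201st integer pushes some class to 6, so 40·5 + 1 = 201.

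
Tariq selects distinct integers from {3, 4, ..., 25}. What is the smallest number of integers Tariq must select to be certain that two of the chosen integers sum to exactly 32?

15

Group the elements by complementary pair {x, 32−x}: {7,25}, {8,24}, {9,23}, …, giving 9 two-element pairs; the single value 16 (it cannot pair with itself since the integers are distinct); and 4 integers whose partner 32−x falls outside [3,25].
Treating each of those 14 groups as a pigeonhole, one can pick one integer per group — 14 integers — with no two summing to 32.
The 15th integer lands in an occupied pair, forcing a sum of 32.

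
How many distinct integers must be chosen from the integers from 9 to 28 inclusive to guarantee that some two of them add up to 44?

15

A set avoiding the sum 44 can contain at most one of each pair {x, 44−x}, plus the 8 elements whose complement lies outside the range or equal to its own complement.
The integers 9, …, 22 (14 of them) are such a set: any two sum to at least 9+10 = 19 and at most 21+22 = 43 < 44.
Any 15th integer completes one of the 6 pairs, so 15 choices force a sum of 44.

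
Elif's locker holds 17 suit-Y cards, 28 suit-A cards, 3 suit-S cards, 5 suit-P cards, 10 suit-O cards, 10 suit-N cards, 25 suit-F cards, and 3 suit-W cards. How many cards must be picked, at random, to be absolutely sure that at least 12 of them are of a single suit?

65

The 8 suits are the holes; the cards drawn are the pigeons.
To avoid 12 of any one suit, the worst case takes at most 11 of each suit, or every card of a suit that has fewer than 11.
That gives 11 + 11 + 3 + 5 + 10 + 10 + 11 + 3 = 64 cards with no suit reaching 12.
The next card forces some suit to 12, so 64 + 1 = 65.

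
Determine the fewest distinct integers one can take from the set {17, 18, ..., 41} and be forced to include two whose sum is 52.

Group the elements by complementary pair {x, 52−x}: {17,35}, {18,34}, {19,33}, …, giving 9 two-element pairs; the single value 26 (it cannot pair with itself since the integers are distinct); and 6 integers whose partner 52−x falls outside [17,41].
Pigeonhole: treating each of those 16 groups as a pigeonhole, one can pick one integer per group — 16 integers — with no two summing to 52.
The 17th integer lands in an occupied pair, forcing a sum of 52.

17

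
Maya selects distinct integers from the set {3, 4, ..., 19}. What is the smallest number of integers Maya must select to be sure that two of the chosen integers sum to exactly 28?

A set avoiding the sum 28 can contain at most one of each pair {x, 28−x}, plus the 7 elements whose complement lies outside the range or equal to its own complement.
The integers 3, …, 14 (12 of them) are such a set: any two sum to at least 3+4 = 7 and at most 13+14 = 27 < 28.
Any 13th integer completes one of the 5 pairs, so 13 choices force a sum of 28.

13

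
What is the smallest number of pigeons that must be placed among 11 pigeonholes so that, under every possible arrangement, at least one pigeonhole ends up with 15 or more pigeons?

With 154 pigeons one could put exactly 14 in each of the 11 pigeonholes, and no pigeonhole would reach 15.
By pigeonhole, one more pigeon must land in a pigeonhole that already has 14, giving it 15.
So 11 × 14 + 1 = 155 pigeons are required.

155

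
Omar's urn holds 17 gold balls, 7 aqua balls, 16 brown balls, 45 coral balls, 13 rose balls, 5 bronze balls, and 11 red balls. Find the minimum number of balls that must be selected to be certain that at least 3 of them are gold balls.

100

In the worst case for collecting gold balls, every non-gold ball comes out first.
There are 7 + 16 + 45 + 13 + 5 + 11 = 97 non-gold balls altogether.
After those, each further ball must be gold, so 97 + 3 = 100 draws guarantee 3 gold balls.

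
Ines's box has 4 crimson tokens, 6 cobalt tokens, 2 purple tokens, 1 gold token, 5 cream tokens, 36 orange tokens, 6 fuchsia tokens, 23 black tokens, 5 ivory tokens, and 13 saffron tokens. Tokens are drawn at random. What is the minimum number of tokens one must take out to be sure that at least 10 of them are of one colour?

An adversary could hand out at most 9 tokens per colour (7 colours run out sooner): 4 + 6 + 2 + 1 + 5 + 9 + 6 + 9 + 5 + 9 = 56 tokens and still no colour has 10.
One more token lands in a colour already at 9, so 57 draws are enough and 56 are not.

57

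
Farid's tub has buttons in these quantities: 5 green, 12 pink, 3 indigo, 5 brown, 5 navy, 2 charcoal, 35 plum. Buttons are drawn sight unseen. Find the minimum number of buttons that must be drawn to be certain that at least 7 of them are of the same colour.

33

An adversary could hand out at most 6 buttons per colour (5 colours run out sooner): 5 + 6 + 3 + 5 + 5 + 2 + 6 = 32 buttons and still no colour has 7.
One more button lands in a colour already at 6, so 33 draws are enough and 32 are not.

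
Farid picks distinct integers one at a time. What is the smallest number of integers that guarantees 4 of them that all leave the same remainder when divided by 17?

Pigeonhole: the 17 residue classes mod 17 are the pigeonholes.
With 51 integers one could put 3 in each residue class and have no class reach 4.
The 52nd integer pushes some class to 4, so 17·3 + 1 = 52.

52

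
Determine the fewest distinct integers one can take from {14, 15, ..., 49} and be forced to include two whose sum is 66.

Group the elements by complementary pair {x, 66−x}: {17,49}, {18,48}, {19,47}, …, giving 16 two-element pairs, the single value 33 (it cannot pair with itself since the integers are distinct), and 3 integers whose partner 66−x falls outside [14,49].
Treating each of those 20 groups as a pigeonhole, one can pick one integer per group — 20 integers — with no two summing to 66.
The 21st integer lands in an occupied pair, forcing a sum of 66.

21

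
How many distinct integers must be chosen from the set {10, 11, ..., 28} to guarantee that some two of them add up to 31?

14

Two chosen integers sum to 31 exactly when both halves of some pair {x, 31−x} with 10 ≤ x ≤ 31−x ≤ 21 are chosen — 6 such pairs.
The remaining 7 elements (those with no distinct partner in range) can never complete a 31-sum, so the worst case takes all of them and one from each pair: 7 + 6 = 13.
Pigeonhole: the 14th integer has to be the second member of some pair, so 13 + 1 = 14.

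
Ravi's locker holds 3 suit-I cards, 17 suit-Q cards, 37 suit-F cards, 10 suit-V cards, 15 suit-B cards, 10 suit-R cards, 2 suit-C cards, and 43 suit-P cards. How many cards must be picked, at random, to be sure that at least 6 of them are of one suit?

An adversary could hand out at most 5 cards per suit (suit-I, suit-C run out sooner): 3 + 5 + 5 + 5 + 5 + 5 + 2 + 5 = 35 cards and still no suit has 6.
By the pigeonhole principle, one more card lands in a suit already at 5, so 36 draws are enough and 35 are not.

36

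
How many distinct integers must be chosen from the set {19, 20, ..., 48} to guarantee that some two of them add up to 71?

Two chosen integers sum to 71 exactly when both halves of some pair {x, 71−x} with 23 ≤ x ≤ 71−x ≤ 48 are chosen — 13 such pairs.
The remaining 4 elements (those with no distinct partner in range) can never complete a 71-sum, so the worst case takes all of them and one from each pair: 4 + 13 = 17.
The 18th integer has to be the second member of some pair, so 17 + 1 = 18.

18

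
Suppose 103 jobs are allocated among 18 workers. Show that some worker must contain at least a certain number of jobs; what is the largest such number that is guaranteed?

6

By the pigeonhole principle, the 18 workers are the holes and the 103 jobs are the pigeons.
If every worker held at most 5 jobs, the total would be at most 18 × 5 = 90, which is less than 103.
So some worker holds at least ⌈103/18⌉ = 6 jobs.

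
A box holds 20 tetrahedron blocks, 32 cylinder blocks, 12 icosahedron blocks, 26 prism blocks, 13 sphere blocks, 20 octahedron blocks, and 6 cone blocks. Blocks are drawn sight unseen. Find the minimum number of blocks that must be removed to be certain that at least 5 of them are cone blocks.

In the worst case for collecting cone blocks, every non-cone block comes out first.
There are 20 + 32 + 12 + 26 + 13 + 20 = 123 non-cone blocks altogether.
After those, each further block must be cone, so 123 + 5 = 128 draws guarantee 5 cone blocks.

128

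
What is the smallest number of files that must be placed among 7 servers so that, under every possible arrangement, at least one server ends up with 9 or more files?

57

With 56 files one could put exactly 8 in each of the 7 servers, and no server would reach 9.
By pigeonhole, one more file must land in a server that already has 8, giving it 9.
So 7 × 8 + 1 = 57 files are required.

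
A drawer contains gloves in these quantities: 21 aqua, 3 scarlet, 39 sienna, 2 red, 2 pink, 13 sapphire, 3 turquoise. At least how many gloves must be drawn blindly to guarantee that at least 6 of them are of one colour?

An adversary could hand out at most 5 gloves per colour (4 colours run out sooner): 5 + 3 + 5 + 2 + 2 + 5 + 3 = 25 gloves and still no colour has 6.
By pigeonhole, one more glove lands in a colour already at 5, so 26 draws are enough and 25 are not.

26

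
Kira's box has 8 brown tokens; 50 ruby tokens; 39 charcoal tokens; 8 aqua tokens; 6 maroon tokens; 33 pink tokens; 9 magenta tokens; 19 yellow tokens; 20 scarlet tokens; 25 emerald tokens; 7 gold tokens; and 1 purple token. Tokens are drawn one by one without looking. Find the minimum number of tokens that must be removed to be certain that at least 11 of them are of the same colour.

The 12 colours are the holes; the tokens drawn are the pigeons.
To avoid 11 of any one colour, the worst case takes at most 10 of each colour, or every token of a colour that has fewer than 10.
That gives 8 + 10 + 10 + 8 + 6 + 10 + 9 + 10 + 10 + 10 + 7 + 1 = 99 tokens with no colour reaching 11.
The next token forces some colour to 11, so 99 + 1 = 100.

100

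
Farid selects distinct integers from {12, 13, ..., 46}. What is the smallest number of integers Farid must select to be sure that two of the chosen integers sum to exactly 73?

26

A set avoiding the sum 73 can contain at most one of each pair {x, 73−x}, plus the 15 elements whose complement lies outside the range.
The integers 12, …, 36 (25 of them) are such a set: any two sum to at least 12+13 = 25 and at most 35+36 = 71 < 73.
By pigeonhole, any 26th integer completes one of the 10 pairs, so 26 choices force a sum of 73.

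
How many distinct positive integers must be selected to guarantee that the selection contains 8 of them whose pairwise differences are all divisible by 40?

Integers whose pairwise differences are multiples of 40 are exactly those sharing a remainder mod 40. The 40 residue classes mod 40 are the pigeonholes.
With 280 integers one could put 7 in each residue class and have no class reach 8.
The 281st integer pushes some class to 8, so 40·7 + 1 = 281.

281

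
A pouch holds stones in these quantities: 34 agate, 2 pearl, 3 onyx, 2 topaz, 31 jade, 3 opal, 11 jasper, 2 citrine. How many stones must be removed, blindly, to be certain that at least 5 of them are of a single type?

25

By the pigeonhole principle, put each drawn stone into a box by type. The largest draw with every box below 5 takes min(count, 4) from each type; types with fewer than 4 contribute all they have.
Σ min(cᵢ, 4) = 4 + 2 + 3 + 2 + 4 + 3 + 4 + 2 = 24.
Draw number 24 + 1 = 25 must push one box to 5.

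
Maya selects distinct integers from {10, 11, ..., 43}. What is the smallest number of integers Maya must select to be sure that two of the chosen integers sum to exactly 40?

Group the elements by complementary pair {x, 40−x}: {10,30}, {11,29}, {12,28}, …, giving 10 two-element pairs, the single value 20 (it cannot pair with itself since the integers are distinct), and 13 integers whose partner 40−x falls outside [10,43].
Pigeonhole: treating each of those 24 groups as a pigeonhole, one can pick one integer per group — 24 integers — with no two summing to 40.
The 25th integer lands in an occupied pair, forcing a sum of 40.

25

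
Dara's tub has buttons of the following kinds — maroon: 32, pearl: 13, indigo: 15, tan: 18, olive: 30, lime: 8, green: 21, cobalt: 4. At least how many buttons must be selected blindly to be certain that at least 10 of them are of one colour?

Pigeonhole: the 8 colours are the holes; the buttons drawn are the pigeons.
To avoid 10 of any one colour, the worst case takes at most 9 of each colour, or every button of a colour that has fewer than 9.
That gives 9 + 9 + 9 + 9 + 9 + 8 + 9 + 4 = 66 buttons with no colour reaching 10.
The next button forces some colour to 10, so 66 + 1 = 67.

67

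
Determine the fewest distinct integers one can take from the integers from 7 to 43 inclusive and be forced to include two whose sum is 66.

28

Group the elements by complementary pair {x, 66−x}: {23,43}, {24,42}, {25,41}, …, giving 10 two-element pairs, the single value 33 (it cannot pair with itself since the integers are distinct), and 16 integers whose partner 66−x falls outside [7,43].
Pigeonhole: treating each of those 27 groups as a pigeonhole, one can pick one integer per group — 27 integers — with no two summing to 66.
The 28th integer lands in an occupied pair, forcing a sum of 66.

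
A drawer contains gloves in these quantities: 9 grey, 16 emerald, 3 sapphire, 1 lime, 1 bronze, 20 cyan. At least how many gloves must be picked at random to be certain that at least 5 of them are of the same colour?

Put each drawn glove into a box by colour. The largest draw with every box below 5 takes min(count, 4) from each colour; colours with fewer than 4 contribute all they have.
Σ min(cᵢ, 4) = 4 + 4 + 3 + 1 + 1 + 4 = 17.
Draw number 17 + 1 = 18 must push one box to 5.

18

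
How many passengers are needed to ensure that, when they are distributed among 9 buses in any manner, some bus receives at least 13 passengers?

With 108 passengers one could put exactly 12 in each of the 9 buses, and no bus would reach 13.
By the pigeonhole principle, one more passenger must land in a bus that already has 12, giving it 13.
So 9 × 12 + 1 = 109 passengers are required.

109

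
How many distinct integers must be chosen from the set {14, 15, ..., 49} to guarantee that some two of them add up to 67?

21

Two chosen integers sum to 67 exactly when both halves of some pair {x, 67−x} with 18 ≤ x ≤ 67−x ≤ 49 are chosen — 16 such pairs.
The remaining 4 elements (those with no distinct partner in range) can never complete a 67-sum, so the worst case takes all of them and one from each pair: 4 + 16 = 20.
The 21st integer has to be the second member of some pair, so 20 + 1 = 21.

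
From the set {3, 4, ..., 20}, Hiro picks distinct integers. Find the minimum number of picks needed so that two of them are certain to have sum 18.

13

Group the elements by complementary pair {x, 18−x}: {3,15}, {4,14}, {5,13}, …, giving 6 two-element pairs, the single value 9 (it cannot pair with itself since the integers are distinct), and 5 integers whose partner 18−x falls outside [3,20].
By pigeonhole, treating each of those 12 groups as a pigeonhole, one can pick one integer per group — 12 integers — with no two summing to 18.
The 13th integer lands in an occupied pair, forcing a sum of 18.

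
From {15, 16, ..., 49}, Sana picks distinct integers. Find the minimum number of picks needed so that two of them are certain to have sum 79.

26

Group the elements by complementary pair {x, 79−x}: {30,49}, {31,48}, {32,47}, …, giving 10 two-element pairs and 15 integers whose partner 79−x falls outside [15,49].
Treating each of those 25 groups as a pigeonhole, one can pick one integer per group — 25 integers — with no two summing to 79.
The 26th integer lands in an occupied pair, forcing a sum of 79.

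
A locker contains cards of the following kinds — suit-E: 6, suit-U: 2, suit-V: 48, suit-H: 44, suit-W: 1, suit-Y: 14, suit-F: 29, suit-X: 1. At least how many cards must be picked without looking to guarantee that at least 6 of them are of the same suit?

30

An adversary could hand out at most 5 cards per suit (suit-U, suit-W, suit-X run out sooner): 5 + 2 + 5 + 5 + 1 + 5 + 5 + 1 = 29 cards and still no suit has 6.
One more card lands in a suit already at 5, so 30 draws are enough and 29 are not.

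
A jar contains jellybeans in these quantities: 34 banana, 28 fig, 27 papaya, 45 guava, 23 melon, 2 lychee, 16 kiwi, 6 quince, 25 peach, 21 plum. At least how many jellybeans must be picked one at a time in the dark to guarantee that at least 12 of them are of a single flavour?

97

Pigeonhole: put each drawn jellybean into a box by flavour. The largest draw with every box below 12 takes min(count, 11) from each flavour; flavours with fewer than 11 contribute all they have.
Σ min(cᵢ, 11) = 11 + 11 + 11 + 11 + 11 + 2 + 11 + 6 + 11 + 11 = 96.
Draw number 96 + 1 = 97 must push one box to 12.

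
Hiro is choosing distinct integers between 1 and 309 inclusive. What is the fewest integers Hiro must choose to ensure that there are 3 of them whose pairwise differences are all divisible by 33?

Integers whose pairwise differences are multiples of 33 are exactly those sharing a remainder mod 33. The 33 residue classes mod 33 are the pigeonholes.
With 66 integers one could put 2 in each residue class and have no class reach 3.
The 67th integer pushes some class to 3, so 33·2 + 1 = 67.

67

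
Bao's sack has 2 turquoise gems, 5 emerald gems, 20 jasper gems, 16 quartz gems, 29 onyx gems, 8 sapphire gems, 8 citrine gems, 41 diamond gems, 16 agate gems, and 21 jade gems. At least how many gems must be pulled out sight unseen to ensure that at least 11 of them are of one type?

An adversary could hand out at most 10 gems per type (4 types run out sooner): 2 + 5 + 10 + 10 + 10 + 8 + 8 + 10 + 10 + 10 = 83 gems and still no type has 11.
One more gem lands in a type already at 10, so 84 draws are enough and 83 are not.

84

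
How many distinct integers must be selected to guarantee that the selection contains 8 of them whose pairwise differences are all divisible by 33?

Integers whose pairwise differences are multiples of 33 are exactly those sharing a remainder mod 33. By pigeonhole, the 33 residue classes mod 33 are the pigeonholes.
With 231 integers one could put 7 in each residue class and have no class reach 8.
The 232nd integer pushes some class to 8, so 33·7 + 1 = 232.

232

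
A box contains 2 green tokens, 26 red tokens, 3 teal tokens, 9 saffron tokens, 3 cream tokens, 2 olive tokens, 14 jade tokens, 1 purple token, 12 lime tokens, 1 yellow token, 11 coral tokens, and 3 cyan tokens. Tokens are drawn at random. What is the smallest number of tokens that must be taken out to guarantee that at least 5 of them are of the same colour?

36

Put each drawn token into a box by colour. The largest draw with every box below 5 takes min(count, 4) from each colour; colours with fewer than 4 contribute all they have.
Σ min(cᵢ, 4) = 2 + 4 + 3 + 4 + 3 + 2 + 4 + 1 + 4 + 1 + 4 + 3 = 35.
Draw number 35 + 1 = 36 must push one box to 5.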